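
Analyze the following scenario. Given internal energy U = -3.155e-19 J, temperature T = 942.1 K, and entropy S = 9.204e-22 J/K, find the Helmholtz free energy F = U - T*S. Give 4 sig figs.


Step 1: T*S = 942.1 * 9.204e-22 = 8.671e-19 J
Step 2: F = U - T*S = -3.155e-19 - 8.671e-19
Step 3: F = -1.183e-18 J

-1.183e-18


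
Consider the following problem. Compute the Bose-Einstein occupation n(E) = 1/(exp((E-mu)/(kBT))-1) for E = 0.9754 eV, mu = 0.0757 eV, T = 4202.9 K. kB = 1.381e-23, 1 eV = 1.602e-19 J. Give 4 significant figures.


Step 1: (E - mu) = 0.8997 eV
Step 2: x = (E-mu)*eV/(kB*T) = 0.8997*1.602e-19/(1.381e-23*4202.9) = 2.483
Step 3: exp(x) = 11.98
Step 4: n = 1/(exp(x)-1) = 0.09108

0.09108


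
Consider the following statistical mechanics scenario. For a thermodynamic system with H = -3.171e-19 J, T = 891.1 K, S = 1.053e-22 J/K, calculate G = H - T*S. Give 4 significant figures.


Step 1: T*S = 891.1 * 1.053e-22 = 9.383e-20 J
Step 2: G = H - T*S = -3.171e-19 - 9.383e-20
Step 3: G = -4.109e-19 J

-4.109e-19


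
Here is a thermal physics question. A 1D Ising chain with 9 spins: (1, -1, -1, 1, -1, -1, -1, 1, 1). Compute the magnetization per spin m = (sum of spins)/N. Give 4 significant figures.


Step 1: Count up spins (+1): 4, down spins (-1): 5
Step 2: Total magnetization M = 4 - 5 = -1
Step 3: m = M/N = -1/9 = -0.1111

-0.1111


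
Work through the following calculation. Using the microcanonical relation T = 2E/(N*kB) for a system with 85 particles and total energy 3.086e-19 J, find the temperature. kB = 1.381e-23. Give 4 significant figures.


Step 1: Numerator = 2*E = 2*3.086e-19 = 6.172e-19 J
Step 2: Denominator = N*kB = 85*1.381e-23 = 1.174e-21
Step 3: T = 6.172e-19 / 1.174e-21 = 525.8 K

525.8


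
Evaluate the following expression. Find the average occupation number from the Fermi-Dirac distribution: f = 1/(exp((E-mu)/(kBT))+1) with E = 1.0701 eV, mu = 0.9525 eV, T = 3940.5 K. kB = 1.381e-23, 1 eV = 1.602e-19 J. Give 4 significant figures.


Step 1: (E - mu) = 1.0701 - 0.9525 = 0.1176 eV
Step 2: Convert: (E-mu)*eV = 1.884e-20 J
Step 3: x = (E-mu)*eV/(kB*T) = 0.3462
Step 4: f = 1/(exp(0.3462)+1) = 0.4143

0.4143


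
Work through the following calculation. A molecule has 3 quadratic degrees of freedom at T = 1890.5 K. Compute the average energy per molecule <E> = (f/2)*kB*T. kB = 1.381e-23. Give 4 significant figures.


Step 1: f/2 = 3/2 = 1.5
Step 2: kB*T = 1.381e-23 * 1890.5 = 2.611e-20
Step 3: <E> = 1.5 * 2.611e-20 = 3.916e-20 J

3.916e-20


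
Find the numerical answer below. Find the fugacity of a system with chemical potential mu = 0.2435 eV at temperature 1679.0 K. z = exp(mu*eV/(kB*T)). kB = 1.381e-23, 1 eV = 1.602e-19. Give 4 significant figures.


Step 1: Convert mu to Joules: 0.2435*1.602e-19 = 3.901e-20 J
Step 2: kB*T = 1.381e-23*1679.0 = 2.319e-20 J
Step 3: mu/(kB*T) = 1.682
Step 4: z = exp(1.682) = 5.378

5.378


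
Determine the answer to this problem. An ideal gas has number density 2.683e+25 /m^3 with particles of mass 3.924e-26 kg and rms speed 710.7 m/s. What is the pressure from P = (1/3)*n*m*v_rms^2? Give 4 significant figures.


Step 1: v_rms^2 = 710.7^2 = 5.051e+05
Step 2: n*m = 2.683e+25*3.924e-26 = 1.053
Step 3: P = (1/3)*1.053*5.051e+05 = 1.773e+05 Pa

1.773e+05


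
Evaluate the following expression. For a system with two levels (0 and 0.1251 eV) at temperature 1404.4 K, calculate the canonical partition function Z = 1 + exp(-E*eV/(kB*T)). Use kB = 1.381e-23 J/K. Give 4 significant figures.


Step 1: Compute beta*E = E*eV/(kB*T) = 0.1251*1.602e-19/(1.381e-23*1404.4) = 1.033
Step 2: exp(-beta*E) = exp(-1.033) = 0.3558
Step 3: Z = 1 + 0.3558 = 1.356

1.356


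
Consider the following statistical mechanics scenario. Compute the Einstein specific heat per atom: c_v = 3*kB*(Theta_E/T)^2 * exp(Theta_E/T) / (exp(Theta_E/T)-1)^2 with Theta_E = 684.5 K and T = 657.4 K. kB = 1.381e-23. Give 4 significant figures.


Step 1: x = Theta_E/T = 684.5/657.4 = 1.041
Step 2: x^2 = 1.084
Step 3: exp(x) = 2.833
Step 4: c_v = 3*1.381e-23*1.084*2.833/(2.833-1)^2 = 3.788e-23

3.788e-23


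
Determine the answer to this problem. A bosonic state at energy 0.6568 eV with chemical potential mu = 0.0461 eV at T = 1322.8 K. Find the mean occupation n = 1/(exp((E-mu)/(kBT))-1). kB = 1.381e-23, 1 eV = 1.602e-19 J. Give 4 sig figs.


Step 1: (E - mu) = 0.6107 eV
Step 2: x = (E-mu)*eV/(kB*T) = 0.6107*1.602e-19/(1.381e-23*1322.8) = 5.356
Step 3: exp(x) = 211.8
Step 4: n = 1/(exp(x)-1) = 0.004744

0.004744


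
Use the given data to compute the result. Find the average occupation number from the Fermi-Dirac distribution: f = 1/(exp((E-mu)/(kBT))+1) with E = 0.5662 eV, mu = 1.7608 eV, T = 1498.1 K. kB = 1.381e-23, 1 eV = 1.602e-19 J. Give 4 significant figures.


Step 1: (E - mu) = 0.5662 - 1.7608 = -1.195 eV
Step 2: Convert: (E-mu)*eV = -1.914e-19 J
Step 3: x = (E-mu)*eV/(kB*T) = -9.25
Step 4: f = 1/(exp(-9.25)+1) = 0.9999

0.9999


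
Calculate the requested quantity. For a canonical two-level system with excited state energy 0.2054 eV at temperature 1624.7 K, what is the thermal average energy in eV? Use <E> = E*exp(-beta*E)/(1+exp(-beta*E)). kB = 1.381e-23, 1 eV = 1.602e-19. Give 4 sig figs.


Step 1: beta*E = 0.2054*1.602e-19/(1.381e-23*1624.7) = 1.467
Step 2: exp(-beta*E) = 0.2307
Step 3: <E> = 0.2054*0.2307/(1+0.2307) = 0.03851 eV

0.03851


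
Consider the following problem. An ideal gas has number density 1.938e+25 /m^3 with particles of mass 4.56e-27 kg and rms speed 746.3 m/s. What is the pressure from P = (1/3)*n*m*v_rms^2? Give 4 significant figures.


Step 1: v_rms^2 = 746.3^2 = 5.57e+05
Step 2: n*m = 1.938e+25*4.56e-27 = 0.08837
Step 3: P = (1/3)*0.08837*5.57e+05 = 1.641e+04 Pa

1.641e+04


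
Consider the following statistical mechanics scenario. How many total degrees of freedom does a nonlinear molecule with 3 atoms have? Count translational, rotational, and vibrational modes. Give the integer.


Step 1: Translational DOF = 3
Step 2: Rotational DOF (nonlinear) = 3
Step 3: Vibrational DOF = 3*3 - 6 = 3
Step 4: Total = 3 + 3 + 3 = 9

9


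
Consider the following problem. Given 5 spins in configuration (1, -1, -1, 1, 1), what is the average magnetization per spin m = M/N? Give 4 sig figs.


Step 1: Count up spins (+1): 3, down spins (-1): 2
Step 2: Total magnetization M = 3 - 2 = 1
Step 3: m = M/N = 1/5 = 0.2

0.2


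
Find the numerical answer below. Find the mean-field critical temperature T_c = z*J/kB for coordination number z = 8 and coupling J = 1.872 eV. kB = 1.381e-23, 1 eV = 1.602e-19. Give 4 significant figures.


Step 1: z*J = 8*1.872 = 14.98 eV
Step 2: Convert to Joules: 14.98*1.602e-19 = 2.399e-18 J
Step 3: T_c = 2.399e-18 / 1.381e-23 = 1.737e+05 K

1.737e+05


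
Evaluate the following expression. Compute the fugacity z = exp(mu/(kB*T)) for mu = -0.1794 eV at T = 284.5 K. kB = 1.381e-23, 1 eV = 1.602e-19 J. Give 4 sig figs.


Step 1: Convert mu to Joules: -0.1794*1.602e-19 = -2.874e-20 J
Step 2: kB*T = 1.381e-23*284.5 = 3.929e-21 J
Step 3: mu/(kB*T) = -7.315
Step 4: z = exp(-7.315) = 0.0006655

0.0006655


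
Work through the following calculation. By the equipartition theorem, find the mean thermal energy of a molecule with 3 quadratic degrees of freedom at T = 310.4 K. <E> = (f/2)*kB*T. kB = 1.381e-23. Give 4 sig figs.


Step 1: f/2 = 3/2 = 1.5
Step 2: kB*T = 1.381e-23 * 310.4 = 4.287e-21
Step 3: <E> = 1.5 * 4.287e-21 = 6.43e-21 J

6.43e-21


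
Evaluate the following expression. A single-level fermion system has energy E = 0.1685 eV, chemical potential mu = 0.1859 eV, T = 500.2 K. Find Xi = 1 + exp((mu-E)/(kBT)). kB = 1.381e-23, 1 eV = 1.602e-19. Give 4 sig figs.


Step 1: (mu - E) = 0.1859 - 0.1685 = 0.0174 eV
Step 2: x = (mu-E)*eV/(kB*T) = 0.0174*1.602e-19/(1.381e-23*500.2) = 0.4035
Step 3: exp(x) = 1.497
Step 4: Xi = 1 + 1.497 = 2.497

2.497


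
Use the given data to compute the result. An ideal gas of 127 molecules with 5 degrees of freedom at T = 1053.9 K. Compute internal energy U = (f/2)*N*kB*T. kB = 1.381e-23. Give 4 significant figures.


Step 1: f/2 = 5/2 = 2.5
Step 2: N*kB*T = 127*1.381e-23*1053.9 = 1.848e-18
Step 3: U = 2.5 * 1.848e-18 = 4.621e-18 J

4.621e-18


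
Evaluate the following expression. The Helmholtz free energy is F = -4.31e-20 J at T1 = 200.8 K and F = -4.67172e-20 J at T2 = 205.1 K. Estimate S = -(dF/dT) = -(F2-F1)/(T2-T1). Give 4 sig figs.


Step 1: dF = F2 - F1 = -4.67172e-20 - (-4.31e-20) = -3.6172e-21 J
Step 2: dT = T2 - T1 = 205.1 - 200.8 = 4.3 K
Step 3: S = -dF/dT = -(-3.6172e-21)/4.3 = 8.412e-22 J/K

8.412e-22


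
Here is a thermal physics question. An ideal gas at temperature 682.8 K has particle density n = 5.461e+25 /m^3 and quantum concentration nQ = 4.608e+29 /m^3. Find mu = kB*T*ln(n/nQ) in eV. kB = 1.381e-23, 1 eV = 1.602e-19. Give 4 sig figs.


Step 1: n/nQ = 5.461e+25/4.608e+29 = 0.0001185
Step 2: ln(n/nQ) = -9.041
Step 3: mu = kB*T*ln(n/nQ) = 9.429e-21*-9.041 = -8.525e-20 J
Step 4: Convert to eV: -8.525e-20/1.602e-19 = -0.5321 eV

-0.5321


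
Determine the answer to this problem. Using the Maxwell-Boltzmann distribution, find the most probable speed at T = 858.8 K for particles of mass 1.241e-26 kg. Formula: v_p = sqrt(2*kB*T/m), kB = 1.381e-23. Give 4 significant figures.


Step 1: Numerator = 2*kB*T = 2*1.381e-23*858.8 = 2.372e-20
Step 2: Ratio = 2.372e-20 / 1.241e-26 = 1.911e+06
Step 3: v_p = sqrt(1.911e+06) = 1383 m/s

1383


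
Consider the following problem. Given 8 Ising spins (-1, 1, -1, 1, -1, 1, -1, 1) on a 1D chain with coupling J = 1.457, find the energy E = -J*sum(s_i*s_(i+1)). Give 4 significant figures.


Step 1: Nearest-neighbor products: -1, -1, -1, -1, -1, -1, -1
Step 2: Sum of products = -7
Step 3: E = -1.457 * -7 = 10.2

10.2


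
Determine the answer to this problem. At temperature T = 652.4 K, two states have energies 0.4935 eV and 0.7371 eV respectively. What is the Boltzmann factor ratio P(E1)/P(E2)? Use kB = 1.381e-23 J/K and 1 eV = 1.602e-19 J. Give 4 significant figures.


Step 1: Compute energy difference dE = E1 - E2 = 0.4935 - 0.7371 = -0.2436 eV
Step 2: Convert to Joules: dE_J = -0.2436 * 1.602e-19 = -3.902e-20 J
Step 3: Compute exponent = -dE_J / (kB * T) = -(-3.902e-20) / (1.381e-23 * 652.4) = 4.331
Step 4: P(E1)/P(E2) = exp(4.331) = 76.05

76.05


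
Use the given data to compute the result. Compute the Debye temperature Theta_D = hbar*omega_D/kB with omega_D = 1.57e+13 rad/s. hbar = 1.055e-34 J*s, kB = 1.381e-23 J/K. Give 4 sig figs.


Step 1: hbar*omega_D = 1.055e-34 * 1.57e+13 = 1.656e-21 J
Step 2: Theta_D = 1.656e-21 / 1.381e-23
Step 3: Theta_D = 119.9 K

119.9


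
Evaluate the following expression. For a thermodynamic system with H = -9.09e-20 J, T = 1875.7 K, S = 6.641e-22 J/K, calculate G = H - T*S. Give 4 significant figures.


Step 1: T*S = 1875.7 * 6.641e-22 = 1.246e-18 J
Step 2: G = H - T*S = -9.09e-20 - 1.246e-18
Step 3: G = -1.337e-18 J

-1.337e-18


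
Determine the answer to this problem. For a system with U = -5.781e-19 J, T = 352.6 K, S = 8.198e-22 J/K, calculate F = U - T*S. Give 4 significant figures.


Step 1: T*S = 352.6 * 8.198e-22 = 2.891e-19 J
Step 2: F = U - T*S = -5.781e-19 - 2.891e-19
Step 3: F = -8.672e-19 J

-8.672e-19


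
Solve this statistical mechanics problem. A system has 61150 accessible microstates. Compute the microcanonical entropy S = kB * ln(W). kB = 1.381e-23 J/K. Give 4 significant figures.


Step 1: ln(W) = ln(61150) = 11.02
Step 2: S = kB * ln(W) = 1.381e-23 * 11.02
Step 3: S = 1.522e-22 J/K

1.522e-22


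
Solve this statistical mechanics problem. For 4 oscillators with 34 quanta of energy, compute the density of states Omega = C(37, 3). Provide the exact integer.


Step 1: Use binomial coefficient C(37, 3)
Step 2: Numerator = 37! / 34!
Step 3: Denominator = 3!
Step 4: Omega = 7770

7770


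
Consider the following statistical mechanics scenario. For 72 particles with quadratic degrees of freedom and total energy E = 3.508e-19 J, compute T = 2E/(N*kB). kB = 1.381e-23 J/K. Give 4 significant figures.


Step 1: Numerator = 2*E = 2*3.508e-19 = 7.016e-19 J
Step 2: Denominator = N*kB = 72*1.381e-23 = 9.943e-22
Step 3: T = 7.016e-19 / 9.943e-22 = 705.6 K

705.6


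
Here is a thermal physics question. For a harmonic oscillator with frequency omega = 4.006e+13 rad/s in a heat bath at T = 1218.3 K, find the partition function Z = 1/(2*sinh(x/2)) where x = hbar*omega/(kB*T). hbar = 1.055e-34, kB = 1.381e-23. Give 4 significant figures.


Step 1: Compute x = hbar*omega/(kB*T) = 1.055e-34*4.006e+13/(1.381e-23*1218.3) = 0.2512
Step 2: x/2 = 0.1256
Step 3: sinh(x/2) = 0.1259
Step 4: Z = 1/(2*0.1259) = 3.97

3.97


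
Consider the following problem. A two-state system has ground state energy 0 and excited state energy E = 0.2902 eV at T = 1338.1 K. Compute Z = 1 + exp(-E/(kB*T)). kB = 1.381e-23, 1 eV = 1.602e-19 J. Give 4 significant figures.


Step 1: Compute beta*E = E*eV/(kB*T) = 0.2902*1.602e-19/(1.381e-23*1338.1) = 2.516
Step 2: exp(-beta*E) = exp(-2.516) = 0.0808
Step 3: Z = 1 + 0.0808 = 1.081

1.081


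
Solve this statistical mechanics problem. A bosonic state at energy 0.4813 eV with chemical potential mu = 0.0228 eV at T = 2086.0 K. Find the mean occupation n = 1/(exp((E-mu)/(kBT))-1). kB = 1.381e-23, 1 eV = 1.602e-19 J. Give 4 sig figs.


Step 1: (E - mu) = 0.4585 eV
Step 2: x = (E-mu)*eV/(kB*T) = 0.4585*1.602e-19/(1.381e-23*2086.0) = 2.55
Step 3: exp(x) = 12.8
Step 4: n = 1/(exp(x)-1) = 0.08472

0.08472


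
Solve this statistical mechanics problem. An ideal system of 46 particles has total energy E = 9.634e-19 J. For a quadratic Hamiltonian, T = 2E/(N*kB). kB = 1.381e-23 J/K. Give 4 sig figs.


Step 1: Numerator = 2*E = 2*9.634e-19 = 1.927e-18 J
Step 2: Denominator = N*kB = 46*1.381e-23 = 6.353e-22
Step 3: T = 1.927e-18 / 6.353e-22 = 3033 K

3033


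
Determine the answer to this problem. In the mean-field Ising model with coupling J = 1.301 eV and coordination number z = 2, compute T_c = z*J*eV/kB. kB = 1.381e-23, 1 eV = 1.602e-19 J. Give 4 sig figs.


Step 1: z*J = 2*1.301 = 2.602 eV
Step 2: Convert to Joules: 2.602*1.602e-19 = 4.168e-19 J
Step 3: T_c = 4.168e-19 / 1.381e-23 = 3.018e+04 K

3.018e+04


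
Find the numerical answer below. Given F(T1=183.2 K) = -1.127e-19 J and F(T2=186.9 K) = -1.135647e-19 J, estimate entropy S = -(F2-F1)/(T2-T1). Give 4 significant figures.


Step 1: dF = F2 - F1 = -1.135647e-19 - (-1.127e-19) = -8.647e-22 J
Step 2: dT = T2 - T1 = 186.9 - 183.2 = 3.7 K
Step 3: S = -dF/dT = -(-8.647e-22)/3.7 = 2.337e-22 J/K

2.337e-22


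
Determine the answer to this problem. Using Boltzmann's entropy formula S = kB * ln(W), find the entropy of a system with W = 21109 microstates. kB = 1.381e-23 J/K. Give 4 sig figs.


Step 1: ln(W) = ln(21109) = 9.957
Step 2: S = kB * ln(W) = 1.381e-23 * 9.957
Step 3: S = 1.375e-22 J/K

1.375e-22


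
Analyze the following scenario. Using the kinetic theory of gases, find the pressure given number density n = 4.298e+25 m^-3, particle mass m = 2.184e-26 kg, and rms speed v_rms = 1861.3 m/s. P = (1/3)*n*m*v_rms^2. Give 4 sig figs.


Step 1: v_rms^2 = 1861.3^2 = 3.464e+06
Step 2: n*m = 4.298e+25*2.184e-26 = 0.9387
Step 3: P = (1/3)*0.9387*3.464e+06 = 1.084e+06 Pa

1.084e+06


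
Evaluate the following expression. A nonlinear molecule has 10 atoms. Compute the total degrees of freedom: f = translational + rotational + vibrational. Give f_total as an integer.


Step 1: Translational DOF = 3
Step 2: Rotational DOF (nonlinear) = 3
Step 3: Vibrational DOF = 3*10 - 6 = 24
Step 4: Total = 3 + 3 + 24 = 30

30


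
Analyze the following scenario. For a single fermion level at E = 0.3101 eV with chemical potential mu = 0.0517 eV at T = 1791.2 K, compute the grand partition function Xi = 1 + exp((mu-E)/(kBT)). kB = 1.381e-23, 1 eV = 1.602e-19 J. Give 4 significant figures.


Step 1: (mu - E) = 0.0517 - 0.3101 = -0.2584 eV
Step 2: x = (mu-E)*eV/(kB*T) = -0.2584*1.602e-19/(1.381e-23*1791.2) = -1.673
Step 3: exp(x) = 0.1876
Step 4: Xi = 1 + 0.1876 = 1.188

1.188


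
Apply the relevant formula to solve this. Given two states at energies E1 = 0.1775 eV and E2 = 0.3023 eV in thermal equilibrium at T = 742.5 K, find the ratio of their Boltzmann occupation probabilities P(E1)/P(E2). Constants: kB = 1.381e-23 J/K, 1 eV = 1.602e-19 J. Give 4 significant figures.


Step 1: Compute energy difference dE = E1 - E2 = 0.1775 - 0.3023 = -0.1248 eV
Step 2: Convert to Joules: dE_J = -0.1248 * 1.602e-19 = -1.999e-20 J
Step 3: Compute exponent = -dE_J / (kB * T) = -(-1.999e-20) / (1.381e-23 * 742.5) = 1.95
Step 4: P(E1)/P(E2) = exp(1.95) = 7.027

7.027


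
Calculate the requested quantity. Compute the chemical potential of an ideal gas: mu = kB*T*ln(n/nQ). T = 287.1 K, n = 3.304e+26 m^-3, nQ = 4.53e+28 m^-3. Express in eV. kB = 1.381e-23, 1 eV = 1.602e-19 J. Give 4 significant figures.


Step 1: n/nQ = 3.304e+26/4.53e+28 = 0.007294
Step 2: ln(n/nQ) = -4.921
Step 3: mu = kB*T*ln(n/nQ) = 3.965e-21*-4.921 = -1.951e-20 J
Step 4: Convert to eV: -1.951e-20/1.602e-19 = -0.1218 eV

-0.1218


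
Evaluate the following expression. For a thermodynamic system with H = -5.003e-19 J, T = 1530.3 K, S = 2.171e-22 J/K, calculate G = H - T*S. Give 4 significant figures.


Step 1: T*S = 1530.3 * 2.171e-22 = 3.322e-19 J
Step 2: G = H - T*S = -5.003e-19 - 3.322e-19
Step 3: G = -8.325e-19 J

-8.325e-19


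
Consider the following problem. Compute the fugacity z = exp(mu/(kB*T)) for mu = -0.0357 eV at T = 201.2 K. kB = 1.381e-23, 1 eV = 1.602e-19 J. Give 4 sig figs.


Step 1: Convert mu to Joules: -0.0357*1.602e-19 = -5.719e-21 J
Step 2: kB*T = 1.381e-23*201.2 = 2.779e-21 J
Step 3: mu/(kB*T) = -2.058
Step 4: z = exp(-2.058) = 0.1277

0.1277


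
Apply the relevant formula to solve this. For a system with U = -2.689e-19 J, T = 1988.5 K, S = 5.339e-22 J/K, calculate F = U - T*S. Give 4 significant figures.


Step 1: T*S = 1988.5 * 5.339e-22 = 1.062e-18 J
Step 2: F = U - T*S = -2.689e-19 - 1.062e-18
Step 3: F = -1.331e-18 J

-1.331e-18


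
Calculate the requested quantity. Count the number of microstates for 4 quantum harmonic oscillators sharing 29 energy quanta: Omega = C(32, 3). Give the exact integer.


Step 1: Use binomial coefficient C(32, 3)
Step 2: Numerator = 32! / 29!
Step 3: Denominator = 3!
Step 4: Omega = 4960

4960


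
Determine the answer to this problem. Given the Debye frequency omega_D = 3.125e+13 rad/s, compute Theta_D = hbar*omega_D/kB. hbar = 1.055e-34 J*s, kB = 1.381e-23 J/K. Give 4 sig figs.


Step 1: hbar*omega_D = 1.055e-34 * 3.125e+13 = 3.297e-21 J
Step 2: Theta_D = 3.297e-21 / 1.381e-23
Step 3: Theta_D = 238.7 K

238.7


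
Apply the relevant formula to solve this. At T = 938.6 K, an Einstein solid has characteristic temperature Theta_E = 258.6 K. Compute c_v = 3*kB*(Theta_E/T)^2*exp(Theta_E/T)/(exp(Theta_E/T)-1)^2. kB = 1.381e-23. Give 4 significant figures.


Step 1: x = Theta_E/T = 258.6/938.6 = 0.2755
Step 2: x^2 = 0.07591
Step 3: exp(x) = 1.317
Step 4: c_v = 3*1.381e-23*0.07591*1.317/(1.317-1)^2 = 4.117e-23

4.117e-23


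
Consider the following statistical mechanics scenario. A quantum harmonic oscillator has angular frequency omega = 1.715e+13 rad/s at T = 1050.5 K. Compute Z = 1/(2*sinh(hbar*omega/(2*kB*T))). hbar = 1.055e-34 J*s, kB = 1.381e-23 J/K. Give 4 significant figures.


Step 1: Compute x = hbar*omega/(kB*T) = 1.055e-34*1.715e+13/(1.381e-23*1050.5) = 0.1247
Step 2: x/2 = 0.06236
Step 3: sinh(x/2) = 0.0624
Step 4: Z = 1/(2*0.0624) = 8.013

8.013


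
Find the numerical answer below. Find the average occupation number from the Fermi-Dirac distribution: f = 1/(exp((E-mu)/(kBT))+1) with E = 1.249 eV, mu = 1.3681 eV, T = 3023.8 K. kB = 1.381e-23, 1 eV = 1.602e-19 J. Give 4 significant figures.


Step 1: (E - mu) = 1.249 - 1.3681 = -0.1191 eV
Step 2: Convert: (E-mu)*eV = -1.908e-20 J
Step 3: x = (E-mu)*eV/(kB*T) = -0.4569
Step 4: f = 1/(exp(-0.4569)+1) = 0.6123

0.6123


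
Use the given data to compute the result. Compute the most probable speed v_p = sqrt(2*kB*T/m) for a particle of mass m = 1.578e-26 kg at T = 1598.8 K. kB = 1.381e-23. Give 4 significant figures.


Step 1: Numerator = 2*kB*T = 2*1.381e-23*1598.8 = 4.416e-20
Step 2: Ratio = 4.416e-20 / 1.578e-26 = 2.798e+06
Step 3: v_p = sqrt(2.798e+06) = 1673 m/s

1673


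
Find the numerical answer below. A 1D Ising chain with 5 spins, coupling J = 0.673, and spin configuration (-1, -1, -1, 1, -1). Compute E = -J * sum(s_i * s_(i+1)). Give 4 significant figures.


Step 1: Nearest-neighbor products: 1, 1, -1, -1
Step 2: Sum of products = 0
Step 3: E = -0.673 * 0 = 0

0


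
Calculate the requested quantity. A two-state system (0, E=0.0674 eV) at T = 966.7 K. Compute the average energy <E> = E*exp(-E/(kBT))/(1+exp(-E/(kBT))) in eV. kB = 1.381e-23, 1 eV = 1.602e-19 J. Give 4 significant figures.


Step 1: beta*E = 0.0674*1.602e-19/(1.381e-23*966.7) = 0.8088
Step 2: exp(-beta*E) = 0.4454
Step 3: <E> = 0.0674*0.4454/(1+0.4454) = 0.02077 eV

0.02077


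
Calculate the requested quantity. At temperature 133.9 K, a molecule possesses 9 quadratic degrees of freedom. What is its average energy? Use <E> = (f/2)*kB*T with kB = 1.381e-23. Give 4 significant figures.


Step 1: f/2 = 9/2 = 4.5
Step 2: kB*T = 1.381e-23 * 133.9 = 1.849e-21
Step 3: <E> = 4.5 * 1.849e-21 = 8.321e-21 J

8.321e-21


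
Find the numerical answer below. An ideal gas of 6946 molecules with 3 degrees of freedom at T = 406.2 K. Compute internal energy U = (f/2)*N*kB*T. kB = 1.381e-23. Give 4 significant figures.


Step 1: f/2 = 3/2 = 1.5
Step 2: N*kB*T = 6946*1.381e-23*406.2 = 3.896e-17
Step 3: U = 1.5 * 3.896e-17 = 5.845e-17 J

5.845e-17


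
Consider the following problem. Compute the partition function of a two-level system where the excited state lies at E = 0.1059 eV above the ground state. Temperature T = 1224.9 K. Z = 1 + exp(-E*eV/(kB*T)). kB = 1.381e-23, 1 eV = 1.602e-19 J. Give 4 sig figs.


Step 1: Compute beta*E = E*eV/(kB*T) = 0.1059*1.602e-19/(1.381e-23*1224.9) = 1.003
Step 2: exp(-beta*E) = exp(-1.003) = 0.3668
Step 3: Z = 1 + 0.3668 = 1.367

1.367


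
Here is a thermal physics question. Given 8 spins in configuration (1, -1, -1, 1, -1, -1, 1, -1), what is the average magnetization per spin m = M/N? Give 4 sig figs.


Step 1: Count up spins (+1): 3, down spins (-1): 5
Step 2: Total magnetization M = 3 - 5 = -2
Step 3: m = M/N = -2/8 = -0.25

-0.25


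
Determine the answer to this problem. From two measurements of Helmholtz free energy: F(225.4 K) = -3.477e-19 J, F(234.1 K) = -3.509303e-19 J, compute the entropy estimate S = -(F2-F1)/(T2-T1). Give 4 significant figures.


Step 1: dF = F2 - F1 = -3.509303e-19 - (-3.477e-19) = -3.2303e-21 J
Step 2: dT = T2 - T1 = 234.1 - 225.4 = 8.7 K
Step 3: S = -dF/dT = -(-3.2303e-21)/8.7 = 3.713e-22 J/K

3.713e-22


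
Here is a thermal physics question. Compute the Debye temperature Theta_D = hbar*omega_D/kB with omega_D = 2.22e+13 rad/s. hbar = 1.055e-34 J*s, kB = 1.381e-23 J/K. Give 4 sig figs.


Step 1: hbar*omega_D = 1.055e-34 * 2.22e+13 = 2.342e-21 J
Step 2: Theta_D = 2.342e-21 / 1.381e-23
Step 3: Theta_D = 169.6 K

169.6


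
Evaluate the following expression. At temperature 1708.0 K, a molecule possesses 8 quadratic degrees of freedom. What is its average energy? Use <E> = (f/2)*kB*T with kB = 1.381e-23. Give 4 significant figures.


Step 1: f/2 = 8/2 = 4
Step 2: kB*T = 1.381e-23 * 1708.0 = 2.359e-20
Step 3: <E> = 4 * 2.359e-20 = 9.435e-20 J

9.435e-20


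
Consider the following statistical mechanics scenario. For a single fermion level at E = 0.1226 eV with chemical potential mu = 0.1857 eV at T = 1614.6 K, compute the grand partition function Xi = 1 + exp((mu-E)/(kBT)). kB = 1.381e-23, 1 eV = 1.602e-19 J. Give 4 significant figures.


Step 1: (mu - E) = 0.1857 - 0.1226 = 0.0631 eV
Step 2: x = (mu-E)*eV/(kB*T) = 0.0631*1.602e-19/(1.381e-23*1614.6) = 0.4533
Step 3: exp(x) = 1.574
Step 4: Xi = 1 + 1.574 = 2.574

2.574


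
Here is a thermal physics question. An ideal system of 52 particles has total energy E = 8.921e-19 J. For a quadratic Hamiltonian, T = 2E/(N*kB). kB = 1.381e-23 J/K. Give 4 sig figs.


Step 1: Numerator = 2*E = 2*8.921e-19 = 1.784e-18 J
Step 2: Denominator = N*kB = 52*1.381e-23 = 7.181e-22
Step 3: T = 1.784e-18 / 7.181e-22 = 2485 K

2485


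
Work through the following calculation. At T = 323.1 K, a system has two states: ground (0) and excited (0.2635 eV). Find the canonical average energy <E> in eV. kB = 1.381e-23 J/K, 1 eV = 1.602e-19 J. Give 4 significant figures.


Step 1: beta*E = 0.2635*1.602e-19/(1.381e-23*323.1) = 9.46
Step 2: exp(-beta*E) = 7.787e-05
Step 3: <E> = 0.2635*7.787e-05/(1+7.787e-05) = 2.052e-05 eV

2.052e-05


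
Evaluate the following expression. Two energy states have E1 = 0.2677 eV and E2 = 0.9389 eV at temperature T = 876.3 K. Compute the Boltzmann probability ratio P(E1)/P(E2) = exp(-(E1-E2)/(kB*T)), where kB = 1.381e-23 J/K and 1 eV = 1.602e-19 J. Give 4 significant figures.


Step 1: Compute energy difference dE = E1 - E2 = 0.2677 - 0.9389 = -0.6712 eV
Step 2: Convert to Joules: dE_J = -0.6712 * 1.602e-19 = -1.075e-19 J
Step 3: Compute exponent = -dE_J / (kB * T) = -(-1.075e-19) / (1.381e-23 * 876.3) = 8.885
Step 4: P(E1)/P(E2) = exp(8.885) = 7224

7224


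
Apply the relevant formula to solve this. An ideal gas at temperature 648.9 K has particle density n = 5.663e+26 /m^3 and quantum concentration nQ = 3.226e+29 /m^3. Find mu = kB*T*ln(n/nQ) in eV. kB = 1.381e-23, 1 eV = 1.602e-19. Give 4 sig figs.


Step 1: n/nQ = 5.663e+26/3.226e+29 = 0.001755
Step 2: ln(n/nQ) = -6.345
Step 3: mu = kB*T*ln(n/nQ) = 8.961e-21*-6.345 = -5.686e-20 J
Step 4: Convert to eV: -5.686e-20/1.602e-19 = -0.3549 eV

-0.3549


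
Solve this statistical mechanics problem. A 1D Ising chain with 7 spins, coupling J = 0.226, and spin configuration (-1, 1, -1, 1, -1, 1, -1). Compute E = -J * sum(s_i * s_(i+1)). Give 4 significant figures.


Step 1: Nearest-neighbor products: -1, -1, -1, -1, -1, -1
Step 2: Sum of products = -6
Step 3: E = -0.226 * -6 = 1.356

1.356


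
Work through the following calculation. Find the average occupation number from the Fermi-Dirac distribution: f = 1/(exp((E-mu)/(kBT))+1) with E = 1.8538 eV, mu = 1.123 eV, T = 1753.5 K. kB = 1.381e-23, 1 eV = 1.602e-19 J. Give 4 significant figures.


Step 1: (E - mu) = 1.8538 - 1.123 = 0.7308 eV
Step 2: Convert: (E-mu)*eV = 1.171e-19 J
Step 3: x = (E-mu)*eV/(kB*T) = 4.835
Step 4: f = 1/(exp(4.835)+1) = 0.007887

0.007887


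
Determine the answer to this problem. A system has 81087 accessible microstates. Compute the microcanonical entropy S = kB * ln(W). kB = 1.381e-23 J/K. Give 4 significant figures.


Step 1: ln(W) = ln(81087) = 11.3
Step 2: S = kB * ln(W) = 1.381e-23 * 11.3
Step 3: S = 1.561e-22 J/K

1.561e-22


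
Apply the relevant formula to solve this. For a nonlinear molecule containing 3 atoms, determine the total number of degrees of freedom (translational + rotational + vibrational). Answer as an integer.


Step 1: Translational DOF = 3
Step 2: Rotational DOF (nonlinear) = 3
Step 3: Vibrational DOF = 3*3 - 6 = 3
Step 4: Total = 3 + 3 + 3 = 9

9


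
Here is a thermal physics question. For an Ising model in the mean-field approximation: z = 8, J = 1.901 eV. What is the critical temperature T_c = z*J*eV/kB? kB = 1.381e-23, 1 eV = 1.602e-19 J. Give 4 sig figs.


Step 1: z*J = 8*1.901 = 15.21 eV
Step 2: Convert to Joules: 15.21*1.602e-19 = 2.436e-18 J
Step 3: T_c = 2.436e-18 / 1.381e-23 = 1.764e+05 K

1.764e+05


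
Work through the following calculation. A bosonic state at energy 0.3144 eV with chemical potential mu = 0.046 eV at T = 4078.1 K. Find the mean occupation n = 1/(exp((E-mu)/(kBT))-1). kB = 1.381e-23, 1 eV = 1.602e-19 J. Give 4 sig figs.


Step 1: (E - mu) = 0.2684 eV
Step 2: x = (E-mu)*eV/(kB*T) = 0.2684*1.602e-19/(1.381e-23*4078.1) = 0.7635
Step 3: exp(x) = 2.146
Step 4: n = 1/(exp(x)-1) = 0.8728

0.8728


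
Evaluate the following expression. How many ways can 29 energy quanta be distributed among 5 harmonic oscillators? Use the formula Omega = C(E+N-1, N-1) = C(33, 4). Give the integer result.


Step 1: Use binomial coefficient C(33, 4)
Step 2: Numerator = 33! / 29!
Step 3: Denominator = 4!
Step 4: Omega = 40920

40920


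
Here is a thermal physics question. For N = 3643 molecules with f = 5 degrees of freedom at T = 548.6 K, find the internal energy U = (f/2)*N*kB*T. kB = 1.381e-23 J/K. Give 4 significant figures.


Step 1: f/2 = 5/2 = 2.5
Step 2: N*kB*T = 3643*1.381e-23*548.6 = 2.76e-17
Step 3: U = 2.5 * 2.76e-17 = 6.9e-17 J

6.9e-17


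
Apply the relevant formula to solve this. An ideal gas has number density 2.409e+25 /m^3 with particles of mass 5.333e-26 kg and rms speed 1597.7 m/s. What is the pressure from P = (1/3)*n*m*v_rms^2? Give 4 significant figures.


Step 1: v_rms^2 = 1597.7^2 = 2.553e+06
Step 2: n*m = 2.409e+25*5.333e-26 = 1.285
Step 3: P = (1/3)*1.285*2.553e+06 = 1.093e+06 Pa

1.093e+06


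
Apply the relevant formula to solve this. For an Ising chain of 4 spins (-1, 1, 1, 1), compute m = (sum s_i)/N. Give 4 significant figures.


Step 1: Count up spins (+1): 3, down spins (-1): 1
Step 2: Total magnetization M = 3 - 1 = 2
Step 3: m = M/N = 2/4 = 0.5

0.5


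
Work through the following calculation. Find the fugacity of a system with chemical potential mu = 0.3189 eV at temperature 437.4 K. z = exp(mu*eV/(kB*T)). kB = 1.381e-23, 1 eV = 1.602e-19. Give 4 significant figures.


Step 1: Convert mu to Joules: 0.3189*1.602e-19 = 5.109e-20 J
Step 2: kB*T = 1.381e-23*437.4 = 6.04e-21 J
Step 3: mu/(kB*T) = 8.458
Step 4: z = exp(8.458) = 4711

4711


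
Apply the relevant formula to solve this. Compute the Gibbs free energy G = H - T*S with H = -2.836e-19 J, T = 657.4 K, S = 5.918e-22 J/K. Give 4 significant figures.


Step 1: T*S = 657.4 * 5.918e-22 = 3.89e-19 J
Step 2: G = H - T*S = -2.836e-19 - 3.89e-19
Step 3: G = -6.726e-19 J

-6.726e-19


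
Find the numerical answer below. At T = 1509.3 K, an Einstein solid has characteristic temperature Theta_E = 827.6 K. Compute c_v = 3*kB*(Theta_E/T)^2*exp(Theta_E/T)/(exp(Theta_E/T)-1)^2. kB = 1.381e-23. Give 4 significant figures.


Step 1: x = Theta_E/T = 827.6/1509.3 = 0.5483
Step 2: x^2 = 0.3007
Step 3: exp(x) = 1.73
Step 4: c_v = 3*1.381e-23*0.3007*1.73/(1.73-1)^2 = 4.041e-23

4.041e-23


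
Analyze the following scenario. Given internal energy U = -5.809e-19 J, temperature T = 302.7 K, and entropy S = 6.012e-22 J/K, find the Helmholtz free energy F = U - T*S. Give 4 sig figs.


Step 1: T*S = 302.7 * 6.012e-22 = 1.82e-19 J
Step 2: F = U - T*S = -5.809e-19 - 1.82e-19
Step 3: F = -7.629e-19 J

-7.629e-19


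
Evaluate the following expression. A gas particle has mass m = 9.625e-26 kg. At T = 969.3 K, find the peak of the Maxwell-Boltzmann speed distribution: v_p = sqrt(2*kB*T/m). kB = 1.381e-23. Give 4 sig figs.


Step 1: Numerator = 2*kB*T = 2*1.381e-23*969.3 = 2.677e-20
Step 2: Ratio = 2.677e-20 / 9.625e-26 = 2.782e+05
Step 3: v_p = sqrt(2.782e+05) = 527.4 m/s

527.4


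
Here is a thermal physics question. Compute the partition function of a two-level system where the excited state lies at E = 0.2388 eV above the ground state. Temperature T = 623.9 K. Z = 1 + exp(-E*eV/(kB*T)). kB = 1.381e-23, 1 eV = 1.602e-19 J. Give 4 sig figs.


Step 1: Compute beta*E = E*eV/(kB*T) = 0.2388*1.602e-19/(1.381e-23*623.9) = 4.44
Step 2: exp(-beta*E) = exp(-4.44) = 0.0118
Step 3: Z = 1 + 0.0118 = 1.012

1.012


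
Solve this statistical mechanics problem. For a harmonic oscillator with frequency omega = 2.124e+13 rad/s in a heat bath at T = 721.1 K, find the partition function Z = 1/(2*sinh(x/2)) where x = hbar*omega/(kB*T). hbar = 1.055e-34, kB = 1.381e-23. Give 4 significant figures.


Step 1: Compute x = hbar*omega/(kB*T) = 1.055e-34*2.124e+13/(1.381e-23*721.1) = 0.225
Step 2: x/2 = 0.1125
Step 3: sinh(x/2) = 0.1127
Step 4: Z = 1/(2*0.1127) = 4.435

4.435


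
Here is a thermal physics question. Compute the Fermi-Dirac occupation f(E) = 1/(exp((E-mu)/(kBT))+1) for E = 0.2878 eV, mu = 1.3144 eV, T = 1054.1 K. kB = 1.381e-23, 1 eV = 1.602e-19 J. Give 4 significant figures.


Step 1: (E - mu) = 0.2878 - 1.3144 = -1.027 eV
Step 2: Convert: (E-mu)*eV = -1.645e-19 J
Step 3: x = (E-mu)*eV/(kB*T) = -11.3
Step 4: f = 1/(exp(-11.3)+1) = 1

1


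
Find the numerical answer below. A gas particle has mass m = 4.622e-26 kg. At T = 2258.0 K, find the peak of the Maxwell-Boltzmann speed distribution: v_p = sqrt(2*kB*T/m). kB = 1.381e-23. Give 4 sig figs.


Step 1: Numerator = 2*kB*T = 2*1.381e-23*2258.0 = 6.237e-20
Step 2: Ratio = 6.237e-20 / 4.622e-26 = 1.349e+06
Step 3: v_p = sqrt(1.349e+06) = 1162 m/s

1162


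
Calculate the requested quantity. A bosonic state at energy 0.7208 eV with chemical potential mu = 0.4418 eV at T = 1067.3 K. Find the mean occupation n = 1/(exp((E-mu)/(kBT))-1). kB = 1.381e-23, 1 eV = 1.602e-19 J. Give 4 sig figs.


Step 1: (E - mu) = 0.279 eV
Step 2: x = (E-mu)*eV/(kB*T) = 0.279*1.602e-19/(1.381e-23*1067.3) = 3.032
Step 3: exp(x) = 20.75
Step 4: n = 1/(exp(x)-1) = 0.05064

0.05064


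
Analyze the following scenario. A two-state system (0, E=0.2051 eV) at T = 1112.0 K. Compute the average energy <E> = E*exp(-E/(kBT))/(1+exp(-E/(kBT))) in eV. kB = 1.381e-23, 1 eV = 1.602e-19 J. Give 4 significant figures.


Step 1: beta*E = 0.2051*1.602e-19/(1.381e-23*1112.0) = 2.14
Step 2: exp(-beta*E) = 0.1177
Step 3: <E> = 0.2051*0.1177/(1+0.1177) = 0.0216 eV

0.0216


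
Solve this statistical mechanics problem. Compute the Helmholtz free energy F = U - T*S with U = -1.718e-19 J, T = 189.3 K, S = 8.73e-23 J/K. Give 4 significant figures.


Step 1: T*S = 189.3 * 8.73e-23 = 1.653e-20 J
Step 2: F = U - T*S = -1.718e-19 - 1.653e-20
Step 3: F = -1.883e-19 J

-1.883e-19


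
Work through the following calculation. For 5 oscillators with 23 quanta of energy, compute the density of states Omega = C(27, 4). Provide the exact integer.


Step 1: Use binomial coefficient C(27, 4)
Step 2: Numerator = 27! / 23!
Step 3: Denominator = 4!
Step 4: Omega = 17550

17550


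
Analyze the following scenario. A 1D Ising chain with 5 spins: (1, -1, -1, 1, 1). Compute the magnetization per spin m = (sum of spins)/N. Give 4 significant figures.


Step 1: Count up spins (+1): 3, down spins (-1): 2
Step 2: Total magnetization M = 3 - 2 = 1
Step 3: m = M/N = 1/5 = 0.2

0.2


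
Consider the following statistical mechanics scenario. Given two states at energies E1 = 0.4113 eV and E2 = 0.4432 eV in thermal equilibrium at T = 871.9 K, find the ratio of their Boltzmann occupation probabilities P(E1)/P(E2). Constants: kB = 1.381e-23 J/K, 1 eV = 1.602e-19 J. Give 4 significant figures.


Step 1: Compute energy difference dE = E1 - E2 = 0.4113 - 0.4432 = -0.0319 eV
Step 2: Convert to Joules: dE_J = -0.0319 * 1.602e-19 = -5.11e-21 J
Step 3: Compute exponent = -dE_J / (kB * T) = -(-5.11e-21) / (1.381e-23 * 871.9) = 0.4244
Step 4: P(E1)/P(E2) = exp(0.4244) = 1.529

1.529


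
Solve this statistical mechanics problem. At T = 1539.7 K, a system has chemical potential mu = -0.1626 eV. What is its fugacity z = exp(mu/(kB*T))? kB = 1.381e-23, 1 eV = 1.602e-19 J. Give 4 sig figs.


Step 1: Convert mu to Joules: -0.1626*1.602e-19 = -2.605e-20 J
Step 2: kB*T = 1.381e-23*1539.7 = 2.126e-20 J
Step 3: mu/(kB*T) = -1.225
Step 4: z = exp(-1.225) = 0.2937

0.2937


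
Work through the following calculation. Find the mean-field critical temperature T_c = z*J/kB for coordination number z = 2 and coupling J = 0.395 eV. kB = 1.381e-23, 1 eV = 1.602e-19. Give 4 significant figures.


Step 1: z*J = 2*0.395 = 0.79 eV
Step 2: Convert to Joules: 0.79*1.602e-19 = 1.266e-19 J
Step 3: T_c = 1.266e-19 / 1.381e-23 = 9164 K

9164


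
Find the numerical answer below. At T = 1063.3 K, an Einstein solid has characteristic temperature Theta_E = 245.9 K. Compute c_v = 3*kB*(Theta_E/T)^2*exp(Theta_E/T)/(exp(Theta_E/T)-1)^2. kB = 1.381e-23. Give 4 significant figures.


Step 1: x = Theta_E/T = 245.9/1063.3 = 0.2313
Step 2: x^2 = 0.05348
Step 3: exp(x) = 1.26
Step 4: c_v = 3*1.381e-23*0.05348*1.26/(1.26-1)^2 = 4.125e-23

4.125e-23


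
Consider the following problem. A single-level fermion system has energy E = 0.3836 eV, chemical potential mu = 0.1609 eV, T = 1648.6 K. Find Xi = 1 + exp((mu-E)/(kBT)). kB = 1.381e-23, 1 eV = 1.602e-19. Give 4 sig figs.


Step 1: (mu - E) = 0.1609 - 0.3836 = -0.2227 eV
Step 2: x = (mu-E)*eV/(kB*T) = -0.2227*1.602e-19/(1.381e-23*1648.6) = -1.567
Step 3: exp(x) = 0.2087
Step 4: Xi = 1 + 0.2087 = 1.209

1.209


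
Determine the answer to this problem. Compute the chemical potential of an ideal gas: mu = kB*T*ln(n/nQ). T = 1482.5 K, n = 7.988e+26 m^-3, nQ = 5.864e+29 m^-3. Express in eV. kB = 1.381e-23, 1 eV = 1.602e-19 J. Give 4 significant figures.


Step 1: n/nQ = 7.988e+26/5.864e+29 = 0.001362
Step 2: ln(n/nQ) = -6.599
Step 3: mu = kB*T*ln(n/nQ) = 2.047e-20*-6.599 = -1.351e-19 J
Step 4: Convert to eV: -1.351e-19/1.602e-19 = -0.8433 eV

-0.8433


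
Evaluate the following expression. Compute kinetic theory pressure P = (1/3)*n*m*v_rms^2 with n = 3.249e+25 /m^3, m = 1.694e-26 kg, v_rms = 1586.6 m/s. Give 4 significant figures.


Step 1: v_rms^2 = 1586.6^2 = 2.517e+06
Step 2: n*m = 3.249e+25*1.694e-26 = 0.5504
Step 3: P = (1/3)*0.5504*2.517e+06 = 4.618e+05 Pa

4.618e+05


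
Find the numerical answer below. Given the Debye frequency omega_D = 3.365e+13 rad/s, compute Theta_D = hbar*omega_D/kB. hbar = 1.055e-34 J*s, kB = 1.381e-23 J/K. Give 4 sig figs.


Step 1: hbar*omega_D = 1.055e-34 * 3.365e+13 = 3.55e-21 J
Step 2: Theta_D = 3.55e-21 / 1.381e-23
Step 3: Theta_D = 257.1 K

257.1


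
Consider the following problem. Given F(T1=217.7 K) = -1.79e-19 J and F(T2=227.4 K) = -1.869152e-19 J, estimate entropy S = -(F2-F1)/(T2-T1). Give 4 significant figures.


Step 1: dF = F2 - F1 = -1.869152e-19 - (-1.79e-19) = -7.9152e-21 J
Step 2: dT = T2 - T1 = 227.4 - 217.7 = 9.7 K
Step 3: S = -dF/dT = -(-7.9152e-21)/9.7 = 8.16e-22 J/K

8.16e-22


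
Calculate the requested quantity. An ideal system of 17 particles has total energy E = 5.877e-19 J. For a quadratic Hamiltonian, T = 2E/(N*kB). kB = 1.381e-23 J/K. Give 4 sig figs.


Step 1: Numerator = 2*E = 2*5.877e-19 = 1.175e-18 J
Step 2: Denominator = N*kB = 17*1.381e-23 = 2.348e-22
Step 3: T = 1.175e-18 / 2.348e-22 = 5007 K

5007


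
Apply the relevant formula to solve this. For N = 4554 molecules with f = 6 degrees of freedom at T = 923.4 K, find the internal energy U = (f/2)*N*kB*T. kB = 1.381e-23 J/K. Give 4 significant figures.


Step 1: f/2 = 6/2 = 3.0
Step 2: N*kB*T = 4554*1.381e-23*923.4 = 5.807e-17
Step 3: U = 3.0 * 5.807e-17 = 1.742e-16 J

1.742e-16


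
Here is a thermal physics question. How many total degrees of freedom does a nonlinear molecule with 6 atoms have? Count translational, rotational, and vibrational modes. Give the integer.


Step 1: Translational DOF = 3
Step 2: Rotational DOF (nonlinear) = 3
Step 3: Vibrational DOF = 3*6 - 6 = 12
Step 4: Total = 3 + 3 + 12 = 18

18


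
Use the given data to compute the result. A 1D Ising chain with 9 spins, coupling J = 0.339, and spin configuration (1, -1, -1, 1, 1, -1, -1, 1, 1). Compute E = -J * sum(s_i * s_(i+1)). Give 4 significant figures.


Step 1: Nearest-neighbor products: -1, 1, -1, 1, -1, 1, -1, 1
Step 2: Sum of products = 0
Step 3: E = -0.339 * 0 = 0

0


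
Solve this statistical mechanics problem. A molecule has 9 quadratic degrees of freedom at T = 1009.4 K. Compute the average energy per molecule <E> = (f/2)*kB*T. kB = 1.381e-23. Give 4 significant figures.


Step 1: f/2 = 9/2 = 4.5
Step 2: kB*T = 1.381e-23 * 1009.4 = 1.394e-20
Step 3: <E> = 4.5 * 1.394e-20 = 6.273e-20 J

6.273e-20


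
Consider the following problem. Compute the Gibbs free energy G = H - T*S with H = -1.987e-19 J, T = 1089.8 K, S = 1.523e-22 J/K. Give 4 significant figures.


Step 1: T*S = 1089.8 * 1.523e-22 = 1.66e-19 J
Step 2: G = H - T*S = -1.987e-19 - 1.66e-19
Step 3: G = -3.647e-19 J

-3.647e-19
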